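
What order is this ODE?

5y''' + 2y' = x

The order is 3 (highest derivative is of order 3).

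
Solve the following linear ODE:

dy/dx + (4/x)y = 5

Using integrating factor method:

General solution: y = x + Cx^(-4)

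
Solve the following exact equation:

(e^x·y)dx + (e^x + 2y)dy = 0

Verify exactness: ∂M/∂y = ∂N/∂x ✓
Find F(x,y) such that ∂F/∂x = M, ∂F/∂y = N
Solution: e^x·y + y² = C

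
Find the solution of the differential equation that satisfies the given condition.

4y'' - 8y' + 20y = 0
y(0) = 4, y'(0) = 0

General solution: y = e^x(C₁cos(2x) + C₂sin(2x))
Complex roots r = 1 ± 2i
Applying ICs: C₁ = 4, C₂ = -2
Particular solution: y = e^x(4cos(2x) - 2sin(2x))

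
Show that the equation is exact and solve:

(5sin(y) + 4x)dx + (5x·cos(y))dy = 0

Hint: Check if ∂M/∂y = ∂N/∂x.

Verify exactness: ∂M/∂y = ∂N/∂x ✓
Find F(x,y) such that ∂F/∂x = M, ∂F/∂y = N
Solution: 5x·sin(y) + 2x² = C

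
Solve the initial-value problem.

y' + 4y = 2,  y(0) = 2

General solution: y = 1/2 + Ce^(-4x)
Applying y(0) = 2: C = 2 - 1/2 = 3/2
Particular solution: y = 1/2 + (3/2)e^(-4x)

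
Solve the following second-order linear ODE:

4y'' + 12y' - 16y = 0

Characteristic equation: 4r² + 12r - 16 = 0
Divide by 4: r² + 3r - 4 = 0
Roots: r = 1, -4 (distinct real)
General solution: y = C₁e^x + C₂e^(-4x)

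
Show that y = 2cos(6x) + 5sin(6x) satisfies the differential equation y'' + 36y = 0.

Verification:
y'' = -72cos(6x) - 180sin(6x)
y'' + 36y = 0 ✓

Yes, it is a solution.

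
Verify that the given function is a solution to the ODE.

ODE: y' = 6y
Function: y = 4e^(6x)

Verification:
y = 4e^(6x)
y' = 24e^(6x)
6y = 24e^(6x)
y' = 6y ✓

Yes, it is a solution.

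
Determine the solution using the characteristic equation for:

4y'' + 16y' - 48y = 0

Characteristic equation: 4r² + 16r - 48 = 0
Divide by 4: r² + 4r - 12 = 0
Roots: r = 2, -6 (distinct real)
General solution: y = C₁e^(2x) + C₂e^(-6x)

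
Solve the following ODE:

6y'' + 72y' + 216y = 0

Characteristic equation: 6r² + 72r + 216 = 0
Divide by 6: r² + 12r + 36 = 0
Factored: (r + 6)² = 0
Repeated root: r = -6
General solution: y = (C₁ + C₂x)e^(-6x)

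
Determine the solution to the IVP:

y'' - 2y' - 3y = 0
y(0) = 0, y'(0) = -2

General solution: y = C₁e^(3x) + C₂e^(-x)
Applying ICs: C₁ = -1/2, C₂ = 1/2
Particular solution: y = -(1/2)e^(3x) + (1/2)e^(-x)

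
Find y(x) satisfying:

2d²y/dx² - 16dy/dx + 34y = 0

Characteristic equation: 2r² - 16r + 34 = 0
Divide by 2: r² - 8r + 17 = 0
Roots: r = 4 ± i (complex conjugates)
General solution: y = e^(4x)(C₁cos(x) + C₂sin(x))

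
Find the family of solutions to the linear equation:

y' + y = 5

Using integrating factor method:

General solution: y = 5 + Ce^(-x)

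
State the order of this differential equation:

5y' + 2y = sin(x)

The order is 1 (highest derivative is of order 1).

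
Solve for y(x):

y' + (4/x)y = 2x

Using integrating factor method:

General solution: y = (1/3)x^2 + Cx^(-4)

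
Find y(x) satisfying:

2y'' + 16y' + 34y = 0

Characteristic equation: 2r² + 16r + 34 = 0
Divide by 2: r² + 8r + 17 = 0
Roots: r = -4 ± i (complex conjugates)
General solution: y = e^(-4x)(C₁cos(x) + C₂sin(x))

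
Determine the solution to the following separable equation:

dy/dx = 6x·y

Separating variables and integrating:
ln|y| = 3x^2 + C

General solution: y = Ce^(3x^2)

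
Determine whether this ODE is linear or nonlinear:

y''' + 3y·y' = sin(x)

Nonlinear (product y·y')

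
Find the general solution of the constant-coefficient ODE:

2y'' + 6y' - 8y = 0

Characteristic equation: 2r² + 6r - 8 = 0
Divide by 2: r² + 3r - 4 = 0
Roots: r = 1, -4 (distinct real)
General solution: y = C₁e^x + C₂e^(-4x)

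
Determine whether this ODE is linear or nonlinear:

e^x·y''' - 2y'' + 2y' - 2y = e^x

Linear (y and its derivatives appear to the first power only, no products of y terms)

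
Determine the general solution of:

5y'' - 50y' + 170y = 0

Characteristic equation: 5r² - 50r + 170 = 0
Divide by 5: r² - 10r + 34 = 0
Roots: r = 5 ± 3i (complex conjugates)
General solution: y = e^(5x)(C₁cos(3x) + C₂sin(3x))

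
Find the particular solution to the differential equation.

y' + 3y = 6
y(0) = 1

General solution: y = 2 + Ce^(-3x)
Applying y(0) = 1: C = 1 - 2 = -1
Particular solution: y = 2 - e^(-3x)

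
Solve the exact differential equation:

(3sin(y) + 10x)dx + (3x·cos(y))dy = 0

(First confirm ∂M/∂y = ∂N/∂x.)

Verify exactness: ∂M/∂y = ∂N/∂x ✓
Find F(x,y) such that ∂F/∂x = M, ∂F/∂y = N
Solution: 3x·sin(y) + 5x² = C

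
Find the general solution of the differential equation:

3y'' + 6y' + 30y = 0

Characteristic equation: 3r² + 6r + 30 = 0
Divide by 3: r² + 2r + 10 = 0
Roots: r = -1 ± 3i (complex conjugates)
General solution: y = e^(-x)(C₁cos(3x) + C₂sin(3x))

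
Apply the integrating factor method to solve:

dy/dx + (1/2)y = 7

Using integrating factor method:

General solution: y = 14 + Ce^(-x/2)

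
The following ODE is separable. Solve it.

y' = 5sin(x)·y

Separating variables and integrating:
ln|y| = -5cos(x) + C

General solution: y = Ce^(-5cos(x))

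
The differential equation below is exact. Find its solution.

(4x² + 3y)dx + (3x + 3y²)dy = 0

Verify exactness: ∂M/∂y = ∂N/∂x ✓
Find F(x,y) such that ∂F/∂x = M, ∂F/∂y = N
Solution: 4x³/3 + 3xy + y³ = C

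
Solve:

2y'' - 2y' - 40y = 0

Characteristic equation: 2r² - 2r - 40 = 0
Divide by 2: r² - r - 20 = 0
Roots: r = 5, -4 (distinct real)
General solution: y = C₁e^(5x) + C₂e^(-4x)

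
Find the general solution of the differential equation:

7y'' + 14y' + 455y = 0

Characteristic equation: 7r² + 14r + 455 = 0
Divide by 7: r² + 2r + 65 = 0
Roots: r = -1 ± 8i (complex conjugates)
General solution: y = e^(-x)(C₁cos(8x) + C₂sin(8x))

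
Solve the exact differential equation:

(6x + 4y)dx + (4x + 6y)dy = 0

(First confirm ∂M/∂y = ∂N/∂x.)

Verify exactness: ∂M/∂y = ∂N/∂x ✓
Find F(x,y) such that ∂F/∂x = M, ∂F/∂y = N
Solution: 3x² + 4xy + 3y² = C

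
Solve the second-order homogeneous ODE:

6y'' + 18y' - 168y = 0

Characteristic equation: 6r² + 18r - 168 = 0
Divide by 6: r² + 3r - 28 = 0
Roots: r = 4, -7 (distinct real)
General solution: y = C₁e^(4x) + C₂e^(-7x)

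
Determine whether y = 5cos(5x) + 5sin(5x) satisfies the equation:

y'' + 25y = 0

Verification:
y'' = -125cos(5x) - 125sin(5x)
y'' + 25y = 0 ✓

Yes, it is a solution.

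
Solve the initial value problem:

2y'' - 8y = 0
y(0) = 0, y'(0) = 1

General solution: y = C₁e^(2x) + C₂e^(-2x)
Applying ICs: C₁ = 1/4, C₂ = -1/4
Particular solution: y = (1/4)e^(2x) - (1/4)e^(-2x)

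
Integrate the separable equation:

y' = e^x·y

Separating variables and integrating:
ln|y| = e^x + C

General solution: y = Ce^(e^x)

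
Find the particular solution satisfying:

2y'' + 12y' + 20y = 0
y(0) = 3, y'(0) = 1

General solution: y = e^(-3x)(C₁cos(x) + C₂sin(x))
Complex roots r = -3 ± i
Applying ICs: C₁ = 3, C₂ = 10
Particular solution: y = e^(-3x)(3cos(x) + 10sin(x))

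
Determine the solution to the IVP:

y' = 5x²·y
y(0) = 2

General solution: y = Ce^(5x³/3)
Applying IC y(0) = 2:
Particular solution: y = 2e^(5x³/3)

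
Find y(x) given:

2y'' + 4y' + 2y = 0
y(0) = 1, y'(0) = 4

General solution: y = (C₁ + C₂x)e^(-x)
Repeated root r = -1
Applying ICs: C₁ = 1, C₂ = 5
Particular solution: y = (1 + 5x)e^(-x)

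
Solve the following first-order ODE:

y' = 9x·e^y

Separating variables and integrating:
-e^(-y) = 9x²/2 + C

General solution: y = -ln(C - 9x²/2)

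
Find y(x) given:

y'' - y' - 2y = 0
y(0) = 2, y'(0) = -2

General solution: y = C₁e^(2x) + C₂e^(-x)
Applying ICs: C₁ = 0, C₂ = 2
Particular solution: y = 2e^(-x)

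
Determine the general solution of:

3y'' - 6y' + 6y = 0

Characteristic equation: 3r² - 6r + 6 = 0
Divide by 3: r² - 2r + 2 = 0
Roots: r = 1 ± i (complex conjugates)
General solution: y = e^x(C₁cos(x) + C₂sin(x))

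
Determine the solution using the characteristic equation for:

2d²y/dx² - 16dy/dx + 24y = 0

Characteristic equation: 2r² - 16r + 24 = 0
Divide by 2: r² - 8r + 12 = 0
Roots: r = 6, 2 (distinct real)
General solution: y = C₁e^(6x) + C₂e^(2x)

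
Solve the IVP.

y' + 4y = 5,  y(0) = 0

General solution: y = 5/4 + Ce^(-4x)
Applying y(0) = 0: C = 0 - 5/4 = -5/4
Particular solution: y = 5/4 - (5/4)e^(-4x)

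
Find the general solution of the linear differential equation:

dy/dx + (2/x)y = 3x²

Using integrating factor method:

General solution: y = (3/5)x^3 + Cx^(-2)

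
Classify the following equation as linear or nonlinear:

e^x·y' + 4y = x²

Linear (y and its derivatives appear to the first power only, no products of y terms)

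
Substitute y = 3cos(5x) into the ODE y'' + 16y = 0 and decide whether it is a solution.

Verification:
y'' = -75cos(5x)
y'' + 16y ≠ 0 (frequency mismatch: got 25 instead of 16)

No, it is not a solution.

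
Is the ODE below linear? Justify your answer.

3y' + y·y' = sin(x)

No. Nonlinear (product y·y')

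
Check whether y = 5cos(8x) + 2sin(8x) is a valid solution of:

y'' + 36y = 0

Verification:
y'' = -320cos(8x) - 128sin(8x)
y'' + 36y ≠ 0 (frequency mismatch: got 64 instead of 36)

No, it is not a solution.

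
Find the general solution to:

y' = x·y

Separating variables and integrating:
ln|y| = x^2/2 + C

General solution: y = Ce^(x^2/2)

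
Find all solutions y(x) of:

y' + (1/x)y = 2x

Using integrating factor method:

General solution: y = (2/3)x^2 + C/x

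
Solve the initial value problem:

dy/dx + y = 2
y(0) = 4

General solution: y = 2 + Ce^(-x)
Applying y(0) = 4: C = 4 - 2 = 2
Particular solution: y = 2 + 2e^(-x)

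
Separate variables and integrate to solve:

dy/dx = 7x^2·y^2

Separating variables and integrating:
-1/y = 7x^3/3 + C

General solution: y^-1 = (-7/3)x^3 + C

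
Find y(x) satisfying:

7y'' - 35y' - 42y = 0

Characteristic equation: 7r² - 35r - 42 = 0
Divide by 7: r² - 5r - 6 = 0
Roots: r = 6, -1 (distinct real)
General solution: y = C₁e^(6x) + C₂e^(-x)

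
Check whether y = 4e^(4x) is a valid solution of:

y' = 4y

Verification:
y = 4e^(4x)
y' = 16e^(4x)
4y = 16e^(4x)
y' = 4y ✓

Yes, it is a solution.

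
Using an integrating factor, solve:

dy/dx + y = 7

Using integrating factor method:

General solution: y = 7 + Ce^(-x)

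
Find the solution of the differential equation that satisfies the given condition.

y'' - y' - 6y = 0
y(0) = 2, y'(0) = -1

General solution: y = C₁e^(3x) + C₂e^(-2x)
Applying ICs: C₁ = 3/5, C₂ = 7/5
Particular solution: y = (3/5)e^(3x) + (7/5)e^(-2x)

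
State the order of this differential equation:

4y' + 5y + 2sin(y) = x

The order is 1 (highest derivative is of order 1).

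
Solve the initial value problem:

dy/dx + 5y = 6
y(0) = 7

General solution: y = 6/5 + Ce^(-5x)
Applying y(0) = 7: C = 7 - 6/5 = 29/5
Particular solution: y = 6/5 + (29/5)e^(-5x)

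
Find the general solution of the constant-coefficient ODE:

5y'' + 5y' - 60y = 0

Characteristic equation: 5r² + 5r - 60 = 0
Divide by 5: r² + r - 12 = 0
Roots: r = 3, -4 (distinct real)
General solution: y = C₁e^(3x) + C₂e^(-4x)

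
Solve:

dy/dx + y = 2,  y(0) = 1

General solution: y = 2 + Ce^(-x)
Applying y(0) = 1: C = 1 - 2 = -1
Particular solution: y = 2 - e^(-x)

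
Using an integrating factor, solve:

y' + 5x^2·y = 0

Using integrating factor method:

General solution: y = Ce^(-5x^3/3)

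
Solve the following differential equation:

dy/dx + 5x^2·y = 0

Using integrating factor method:

General solution: y = Ce^(-5x^3/3)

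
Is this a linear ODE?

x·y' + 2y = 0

Yes. Linear (y and its derivatives appear to the first power only, no products of y terms)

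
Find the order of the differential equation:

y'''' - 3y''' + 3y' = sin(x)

The order is 4 (highest derivative is of order 4).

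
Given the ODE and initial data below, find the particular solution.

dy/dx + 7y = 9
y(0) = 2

General solution: y = 9/7 + Ce^(-7x)
Applying y(0) = 2: C = 2 - 9/7 = 5/7
Particular solution: y = 9/7 + (5/7)e^(-7x)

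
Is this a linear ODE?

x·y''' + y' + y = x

Yes. Linear (y and its derivatives appear to the first power only, no products of y terms)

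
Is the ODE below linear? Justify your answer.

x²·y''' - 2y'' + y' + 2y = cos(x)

Yes. Linear (y and its derivatives appear to the first power only, no products of y terms)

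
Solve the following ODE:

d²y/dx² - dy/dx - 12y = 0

Characteristic equation: r² - r - 12 = 0
Roots: r = 4, -3 (distinct real)
General solution: y = C₁e^(4x) + C₂e^(-3x)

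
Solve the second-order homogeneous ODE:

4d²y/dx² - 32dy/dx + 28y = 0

Characteristic equation: 4r² - 32r + 28 = 0
Divide by 4: r² - 8r + 7 = 0
Roots: r = 1, 7 (distinct real)
General solution: y = C₁e^x + C₂e^(7x)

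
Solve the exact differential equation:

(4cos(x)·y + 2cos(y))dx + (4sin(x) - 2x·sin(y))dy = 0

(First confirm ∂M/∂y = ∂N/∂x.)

Verify exactness: ∂M/∂y = ∂N/∂x ✓
Find F(x,y) such that ∂F/∂x = M, ∂F/∂y = N
Solution: 4sin(x)·y + 2x·cos(y) = C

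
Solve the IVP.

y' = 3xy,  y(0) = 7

General solution: y = Ce^(3x²/2)
Applying IC y(0) = 7:
Particular solution: y = 7e^(3x²/2)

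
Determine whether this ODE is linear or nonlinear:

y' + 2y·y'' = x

Nonlinear (y·y'' term)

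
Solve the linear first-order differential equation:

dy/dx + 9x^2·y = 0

Using integrating factor method:

General solution: y = Ce^(-3x^3)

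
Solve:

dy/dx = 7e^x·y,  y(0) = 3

General solution: y = Ce^(7e^x)
Applying IC y(0) = 3:
Particular solution: y = 3e^(7(e^x - 1))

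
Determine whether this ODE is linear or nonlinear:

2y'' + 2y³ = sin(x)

Nonlinear (y³ term)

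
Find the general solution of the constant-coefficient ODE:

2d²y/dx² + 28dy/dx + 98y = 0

Characteristic equation: 2r² + 28r + 98 = 0
Divide by 2: r² + 14r + 49 = 0
Factored: (r + 7)² = 0
Repeated root: r = -7
General solution: y = (C₁ + C₂x)e^(-7x)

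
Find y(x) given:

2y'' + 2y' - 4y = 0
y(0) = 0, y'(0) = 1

General solution: y = C₁e^x + C₂e^(-2x)
Applying ICs: C₁ = 1/3, C₂ = -1/3
Particular solution: y = (1/3)e^x - (1/3)e^(-2x)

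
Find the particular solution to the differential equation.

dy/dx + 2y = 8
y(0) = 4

General solution: y = 4 + Ce^(-2x)
Applying y(0) = 4: C = 4 - 4 = 0
Particular solution: y = 4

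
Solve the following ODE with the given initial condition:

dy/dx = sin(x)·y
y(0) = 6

General solution: y = Ce^(-cos(x))
Applying IC y(0) = 6:
Particular solution: y = 6e^(1-cos(x))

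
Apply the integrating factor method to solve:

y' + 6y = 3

Using integrating factor method:

General solution: y = 1/2 + Ce^(-6x)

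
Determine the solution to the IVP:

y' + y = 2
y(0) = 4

General solution: y = 2 + Ce^(-x)
Applying y(0) = 4: C = 4 - 2 = 2
Particular solution: y = 2 + 2e^(-x)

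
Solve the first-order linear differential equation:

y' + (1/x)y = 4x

Using integrating factor method:

General solution: y = (4/3)x^2 + C/x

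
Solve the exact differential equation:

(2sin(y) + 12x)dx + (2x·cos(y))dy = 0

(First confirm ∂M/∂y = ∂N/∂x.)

Verify exactness: ∂M/∂y = ∂N/∂x ✓
Find F(x,y) such that ∂F/∂x = M, ∂F/∂y = N
Solution: 2x·sin(y) + 6x² = C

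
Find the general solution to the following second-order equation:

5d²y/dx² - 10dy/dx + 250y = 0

Characteristic equation: 5r² - 10r + 250 = 0
Divide by 5: r² - 2r + 50 = 0
Roots: r = 1 ± 7i (complex conjugates)
General solution: y = e^x(C₁cos(7x) + C₂sin(7x))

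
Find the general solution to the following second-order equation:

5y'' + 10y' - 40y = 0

Characteristic equation: 5r² + 10r - 40 = 0
Divide by 5: r² + 2r - 8 = 0
Roots: r = 2, -4 (distinct real)
General solution: y = C₁e^(2x) + C₂e^(-4x)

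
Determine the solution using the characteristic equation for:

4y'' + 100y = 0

Characteristic equation: 4r² + 100 = 0
Divide by 4: r² + 25 = 0
Roots: r = ±5i (complex conjugates)
General solution: y = C₁cos(5x) + C₂sin(5x)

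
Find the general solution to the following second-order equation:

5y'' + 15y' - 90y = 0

Characteristic equation: 5r² + 15r - 90 = 0
Divide by 5: r² + 3r - 18 = 0
Roots: r = 3, -6 (distinct real)
General solution: y = C₁e^(3x) + C₂e^(-6x)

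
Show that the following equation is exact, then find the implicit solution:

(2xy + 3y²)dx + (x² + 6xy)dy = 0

Verify exactness: ∂M/∂y = ∂N/∂x ✓
Find F(x,y) such that ∂F/∂x = M, ∂F/∂y = N
Solution: x²y + 3xy² = C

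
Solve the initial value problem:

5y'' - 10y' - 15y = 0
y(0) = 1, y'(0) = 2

General solution: y = C₁e^(3x) + C₂e^(-x)
Applying ICs: C₁ = 3/4, C₂ = 1/4
Particular solution: y = (3/4)e^(3x) + (1/4)e^(-x)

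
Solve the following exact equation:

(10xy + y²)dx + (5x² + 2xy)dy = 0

Verify exactness: ∂M/∂y = ∂N/∂x ✓
Find F(x,y) such that ∂F/∂x = M, ∂F/∂y = N
Solution: 5x²y + xy² = C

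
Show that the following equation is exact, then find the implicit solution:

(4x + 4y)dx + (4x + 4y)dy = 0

Verify exactness: ∂M/∂y = ∂N/∂x ✓
Find F(x,y) such that ∂F/∂x = M, ∂F/∂y = N
Solution: 2x² + 4xy + 2y² = C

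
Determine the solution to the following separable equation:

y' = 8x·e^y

Separating variables and integrating:
-e^(-y) = 4x² + C

General solution: y = -ln(C - 4x²)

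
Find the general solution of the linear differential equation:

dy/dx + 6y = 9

Using integrating factor method:

General solution: y = 3/2 + Ce^(-6x)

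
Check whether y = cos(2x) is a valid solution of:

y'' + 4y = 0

Verification:
y'' = -4cos(2x)
y'' + 4y = 0 ✓

Yes, it is a solution.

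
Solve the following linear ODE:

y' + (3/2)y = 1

Using integrating factor method:

General solution: y = 2/3 + Ce^(-3x/2)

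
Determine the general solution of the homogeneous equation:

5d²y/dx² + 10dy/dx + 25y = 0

Characteristic equation: 5r² + 10r + 25 = 0
Divide by 5: r² + 2r + 5 = 0
Roots: r = -1 ± 2i (complex conjugates)
General solution: y = e^(-x)(C₁cos(2x) + C₂sin(2x))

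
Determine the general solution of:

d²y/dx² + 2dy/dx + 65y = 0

Characteristic equation: r² + 2r + 65 = 0
Roots: r = -1 ± 8i (complex conjugates)
General solution: y = e^(-x)(C₁cos(8x) + C₂sin(8x))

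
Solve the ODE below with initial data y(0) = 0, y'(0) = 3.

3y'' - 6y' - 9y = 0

General solution: y = C₁e^(3x) + C₂e^(-x)
Applying ICs: C₁ = 3/4, C₂ = -3/4
Particular solution: y = (3/4)e^(3x) - (3/4)e^(-x)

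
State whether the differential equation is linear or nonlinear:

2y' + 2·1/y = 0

Nonlinear (1/y term)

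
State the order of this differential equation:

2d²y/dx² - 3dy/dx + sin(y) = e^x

The order is 2 (highest derivative is of order 2).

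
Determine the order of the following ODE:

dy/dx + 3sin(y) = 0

The order is 1 (highest derivative is of order 1).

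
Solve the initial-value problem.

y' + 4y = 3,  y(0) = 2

General solution: y = 3/4 + Ce^(-4x)
Applying y(0) = 2: C = 2 - 3/4 = 5/4
Particular solution: y = 3/4 + (5/4)e^(-4x)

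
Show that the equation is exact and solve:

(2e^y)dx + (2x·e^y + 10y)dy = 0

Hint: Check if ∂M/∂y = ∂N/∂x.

Verify exactness: ∂M/∂y = ∂N/∂x ✓
Find F(x,y) such that ∂F/∂x = M, ∂F/∂y = N
Solution: 2x·e^y + 5y² = C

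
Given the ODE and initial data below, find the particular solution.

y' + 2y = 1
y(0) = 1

General solution: y = 1/2 + Ce^(-2x)
Applying y(0) = 1: C = 1 - 1/2 = 1/2
Particular solution: y = 1/2 + (1/2)e^(-2x)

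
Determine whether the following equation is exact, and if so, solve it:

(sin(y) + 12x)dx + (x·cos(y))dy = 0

Verify exactness: ∂M/∂y = ∂N/∂x ✓
Find F(x,y) such that ∂F/∂x = M, ∂F/∂y = N
Solution: x·sin(y) + 6x² = C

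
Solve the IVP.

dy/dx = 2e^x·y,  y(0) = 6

General solution: y = Ce^(2e^x)
Applying IC y(0) = 6:
Particular solution: y = 6e^(2(e^x - 1))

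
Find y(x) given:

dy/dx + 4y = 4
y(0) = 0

General solution: y = 1 + Ce^(-4x)
Applying y(0) = 0: C = 0 - 1 = -1
Particular solution: y = 1 - e^(-4x)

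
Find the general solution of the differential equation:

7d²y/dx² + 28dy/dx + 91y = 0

Characteristic equation: 7r² + 28r + 91 = 0
Divide by 7: r² + 4r + 13 = 0
Roots: r = -2 ± 3i (complex conjugates)
General solution: y = e^(-2x)(C₁cos(3x) + C₂sin(3x))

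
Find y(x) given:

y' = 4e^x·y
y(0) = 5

General solution: y = Ce^(4e^x)
Applying IC y(0) = 5:
Particular solution: y = 5e^(4(e^x - 1))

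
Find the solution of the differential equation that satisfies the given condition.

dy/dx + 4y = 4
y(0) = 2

General solution: y = 1 + Ce^(-4x)
Applying y(0) = 2: C = 2 - 1 = 1
Particular solution: y = 1 + e^(-4x)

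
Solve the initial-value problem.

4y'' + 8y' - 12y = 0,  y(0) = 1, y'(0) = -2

General solution: y = C₁e^x + C₂e^(-3x)
Applying ICs: C₁ = 1/4, C₂ = 3/4
Particular solution: y = (1/4)e^x + (3/4)e^(-3x)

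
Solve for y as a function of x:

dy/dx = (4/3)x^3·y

Separating variables and integrating:
ln|y| = x^4/3 + C

General solution: y = Ce^(x^4/3)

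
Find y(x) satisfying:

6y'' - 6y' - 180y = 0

Characteristic equation: 6r² - 6r - 180 = 0
Divide by 6: r² - r - 30 = 0
Roots: r = 6, -5 (distinct real)
General solution: y = C₁e^(6x) + C₂e^(-5x)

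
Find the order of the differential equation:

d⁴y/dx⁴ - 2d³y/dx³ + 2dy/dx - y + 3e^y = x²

The order is 4 (highest derivative is of order 4).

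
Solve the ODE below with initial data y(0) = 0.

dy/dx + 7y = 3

General solution: y = 3/7 + Ce^(-7x)
Applying y(0) = 0: C = 0 - 3/7 = -3/7
Particular solution: y = 3/7 - (3/7)e^(-7x)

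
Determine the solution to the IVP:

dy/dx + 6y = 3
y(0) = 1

General solution: y = 1/2 + Ce^(-6x)
Applying y(0) = 1: C = 1 - 1/2 = 1/2
Particular solution: y = 1/2 + (1/2)e^(-6x)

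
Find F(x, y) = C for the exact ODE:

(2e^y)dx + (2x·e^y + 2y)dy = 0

Verify exactness: ∂M/∂y = ∂N/∂x ✓
Find F(x,y) such that ∂F/∂x = M, ∂F/∂y = N
Solution: 2x·e^y + y² = C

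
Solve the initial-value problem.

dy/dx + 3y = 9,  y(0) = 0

General solution: y = 3 + Ce^(-3x)
Applying y(0) = 0: C = 0 - 3 = -3
Particular solution: y = 3 - 3e^(-3x)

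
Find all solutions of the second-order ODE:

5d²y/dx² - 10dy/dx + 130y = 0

Characteristic equation: 5r² - 10r + 130 = 0
Divide by 5: r² - 2r + 26 = 0
Roots: r = 1 ± 5i (complex conjugates)
General solution: y = e^x(C₁cos(5x) + C₂sin(5x))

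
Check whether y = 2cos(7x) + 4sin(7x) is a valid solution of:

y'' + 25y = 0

Verification:
y'' = -98cos(7x) - 196sin(7x)
y'' + 25y ≠ 0 (frequency mismatch: got 49 instead of 25)

No, it is not a solution.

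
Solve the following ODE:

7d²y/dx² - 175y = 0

Characteristic equation: 7r² - 175 = 0
Divide by 7: r² - 25 = 0
Roots: r = 5, -5 (distinct real)
General solution: y = C₁e^(5x) + C₂e^(-5x)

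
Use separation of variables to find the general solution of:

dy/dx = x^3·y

Separating variables and integrating:
ln|y| = x^4/4 + C

General solution: y = Ce^(x^4/4)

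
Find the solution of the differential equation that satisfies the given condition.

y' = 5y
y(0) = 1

General solution: y = Ce^(5x)
Applying IC y(0) = 1:
Particular solution: y = e^(5x)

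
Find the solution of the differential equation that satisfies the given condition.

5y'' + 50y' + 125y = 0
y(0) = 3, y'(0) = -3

General solution: y = (C₁ + C₂x)e^(-5x)
Repeated root r = -5
Applying ICs: C₁ = 3, C₂ = 12
Particular solution: y = (3 + 12x)e^(-5x)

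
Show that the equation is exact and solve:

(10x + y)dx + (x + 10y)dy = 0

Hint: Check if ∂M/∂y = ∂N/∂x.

Verify exactness: ∂M/∂y = ∂N/∂x ✓
Find F(x,y) such that ∂F/∂x = M, ∂F/∂y = N
Solution: 5x² + xy + 5y² = C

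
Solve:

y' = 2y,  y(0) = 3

General solution: y = Ce^(2x)
Applying IC y(0) = 3:
Particular solution: y = 3e^(2x)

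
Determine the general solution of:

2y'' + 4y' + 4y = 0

Characteristic equation: 2r² + 4r + 4 = 0
Divide by 2: r² + 2r + 2 = 0
Roots: r = -1 ± i (complex conjugates)
General solution: y = e^(-x)(C₁cos(x) + C₂sin(x))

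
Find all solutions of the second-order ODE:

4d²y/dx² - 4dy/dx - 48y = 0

Characteristic equation: 4r² - 4r - 48 = 0
Divide by 4: r² - r - 12 = 0
Roots: r = 4, -3 (distinct real)
General solution: y = C₁e^(4x) + C₂e^(-3x)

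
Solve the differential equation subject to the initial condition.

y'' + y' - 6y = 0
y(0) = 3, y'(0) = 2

General solution: y = C₁e^(2x) + C₂e^(-3x)
Applying ICs: C₁ = 11/5, C₂ = 4/5
Particular solution: y = (11/5)e^(2x) + (4/5)e^(-3x)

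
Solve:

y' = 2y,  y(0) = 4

General solution: y = Ce^(2x)
Applying IC y(0) = 4:
Particular solution: y = 4e^(2x)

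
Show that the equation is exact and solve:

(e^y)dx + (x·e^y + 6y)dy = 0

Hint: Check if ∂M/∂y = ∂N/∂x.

Verify exactness: ∂M/∂y = ∂N/∂x ✓
Find F(x,y) such that ∂F/∂x = M, ∂F/∂y = N
Solution: x·e^y + 3y² = C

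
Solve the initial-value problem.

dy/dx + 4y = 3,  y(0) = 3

General solution: y = 3/4 + Ce^(-4x)
Applying y(0) = 3: C = 3 - 3/4 = 9/4
Particular solution: y = 3/4 + (9/4)e^(-4x)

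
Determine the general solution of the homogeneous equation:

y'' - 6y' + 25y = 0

Characteristic equation: r² - 6r + 25 = 0
Roots: r = 3 ± 4i (complex conjugates)
General solution: y = e^(3x)(C₁cos(4x) + C₂sin(4x))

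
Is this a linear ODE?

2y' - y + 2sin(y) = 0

No. Nonlinear (sin(y) is nonlinear in y)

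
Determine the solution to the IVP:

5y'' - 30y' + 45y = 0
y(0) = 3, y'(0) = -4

General solution: y = (C₁ + C₂x)e^(3x)
Repeated root r = 3
Applying ICs: C₁ = 3, C₂ = -13
Particular solution: y = (3 - 13x)e^(3x)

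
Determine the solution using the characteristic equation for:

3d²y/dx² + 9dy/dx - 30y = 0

Characteristic equation: 3r² + 9r - 30 = 0
Divide by 3: r² + 3r - 10 = 0
Roots: r = 2, -5 (distinct real)
General solution: y = C₁e^(2x) + C₂e^(-5x)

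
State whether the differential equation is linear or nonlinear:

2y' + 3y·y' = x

Nonlinear (product y·y')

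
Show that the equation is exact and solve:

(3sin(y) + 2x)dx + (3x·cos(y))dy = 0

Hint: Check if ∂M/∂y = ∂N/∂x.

Verify exactness: ∂M/∂y = ∂N/∂x ✓
Find F(x,y) such that ∂F/∂x = M, ∂F/∂y = N
Solution: 3x·sin(y) + x² = C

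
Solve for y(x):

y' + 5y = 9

Using integrating factor method:

General solution: y = 9/5 + Ce^(-5x)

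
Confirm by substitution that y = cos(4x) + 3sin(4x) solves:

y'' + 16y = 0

Verification:
y'' = -16cos(4x) - 48sin(4x)
y'' + 16y = 0 ✓

Yes, it is a solution.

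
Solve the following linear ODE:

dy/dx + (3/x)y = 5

Using integrating factor method:

General solution: y = (5/4)x + Cx^(-3)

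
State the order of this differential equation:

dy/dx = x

The order is 1 (highest derivative is of order 1).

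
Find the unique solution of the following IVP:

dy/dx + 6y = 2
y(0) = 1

General solution: y = 1/3 + Ce^(-6x)
Applying y(0) = 1: C = 1 - 1/3 = 2/3
Particular solution: y = 1/3 + (2/3)e^(-6x)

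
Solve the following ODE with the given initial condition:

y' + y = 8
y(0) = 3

General solution: y = 8 + Ce^(-x)
Applying y(0) = 3: C = 3 - 8 = -5
Particular solution: y = 8 - 5e^(-x)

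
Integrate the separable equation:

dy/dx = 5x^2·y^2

Separating variables and integrating:
-1/y = 5x^3/3 + C

General solution: y^-1 = (-5/3)x^3 + C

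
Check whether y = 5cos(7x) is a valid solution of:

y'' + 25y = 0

Verification:
y'' = -245cos(7x)
y'' + 25y ≠ 0 (frequency mismatch: got 49 instead of 25)

No, it is not a solution.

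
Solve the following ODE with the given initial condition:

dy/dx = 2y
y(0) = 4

General solution: y = Ce^(2x)
Applying IC y(0) = 4:
Particular solution: y = 4e^(2x)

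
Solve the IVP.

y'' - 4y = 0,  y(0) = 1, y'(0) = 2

General solution: y = C₁e^(2x) + C₂e^(-2x)
Applying ICs: C₁ = 1, C₂ = 0
Particular solution: y = e^(2x)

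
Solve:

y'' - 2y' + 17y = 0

Characteristic equation: r² - 2r + 17 = 0
Roots: r = 1 ± 4i (complex conjugates)
General solution: y = e^x(C₁cos(4x) + C₂sin(4x))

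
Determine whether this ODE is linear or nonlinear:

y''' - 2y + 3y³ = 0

Nonlinear (y³ term)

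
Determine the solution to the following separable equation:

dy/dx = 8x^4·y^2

Separating variables and integrating:
-1/y = 8x^5/5 + C

General solution: y^-1 = (-8/5)x^5 + C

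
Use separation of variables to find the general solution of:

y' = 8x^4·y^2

Separating variables and integrating:
-1/y = 8x^5/5 + C

General solution: y^-1 = (-8/5)x^5 + C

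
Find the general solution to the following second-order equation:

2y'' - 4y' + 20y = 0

Characteristic equation: 2r² - 4r + 20 = 0
Divide by 2: r² - 2r + 10 = 0
Roots: r = 1 ± 3i (complex conjugates)
General solution: y = e^x(C₁cos(3x) + C₂sin(3x))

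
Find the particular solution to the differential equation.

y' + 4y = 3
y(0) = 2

General solution: y = 3/4 + Ce^(-4x)
Applying y(0) = 2: C = 2 - 3/4 = 5/4
Particular solution: y = 3/4 + (5/4)e^(-4x)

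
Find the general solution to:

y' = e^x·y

Separating variables and integrating:
ln|y| = e^x + C

General solution: y = Ce^(e^x)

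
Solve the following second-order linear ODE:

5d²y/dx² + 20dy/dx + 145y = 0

Characteristic equation: 5r² + 20r + 145 = 0
Divide by 5: r² + 4r + 29 = 0
Roots: r = -2 ± 5i (complex conjugates)
General solution: y = e^(-2x)(C₁cos(5x) + C₂sin(5x))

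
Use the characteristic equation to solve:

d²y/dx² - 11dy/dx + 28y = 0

Characteristic equation: r² - 11r + 28 = 0
Roots: r = 4, 7 (distinct real)
General solution: y = C₁e^(4x) + C₂e^(7x)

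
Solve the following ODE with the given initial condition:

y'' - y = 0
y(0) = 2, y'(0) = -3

General solution: y = C₁e^x + C₂e^(-x)
Applying ICs: C₁ = -1/2, C₂ = 5/2
Particular solution: y = -(1/2)e^x + (5/2)e^(-x)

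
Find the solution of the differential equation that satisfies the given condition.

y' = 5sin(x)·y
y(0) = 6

General solution: y = Ce^(-5cos(x))
Applying IC y(0) = 6:
Particular solution: y = 6e^(5(1-cos(x)))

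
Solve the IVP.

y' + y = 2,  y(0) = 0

General solution: y = 2 + Ce^(-x)
Applying y(0) = 0: C = 0 - 2 = -2
Particular solution: y = 2 - 2e^(-x)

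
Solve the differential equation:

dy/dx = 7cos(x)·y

Separating variables and integrating:
ln|y| = 7sin(x) + C

General solution: y = Ce^(7sin(x))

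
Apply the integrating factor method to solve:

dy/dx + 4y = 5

Using integrating factor method:

General solution: y = 5/4 + Ce^(-4x)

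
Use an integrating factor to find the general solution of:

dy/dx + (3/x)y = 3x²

Using integrating factor method:

General solution: y = (1/2)x^3 + Cx^(-3)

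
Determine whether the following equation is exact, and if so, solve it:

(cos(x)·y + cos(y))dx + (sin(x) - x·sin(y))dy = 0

Verify exactness: ∂M/∂y = ∂N/∂x ✓
Find F(x,y) such that ∂F/∂x = M, ∂F/∂y = N
Solution: sin(x)·y + x·cos(y) = C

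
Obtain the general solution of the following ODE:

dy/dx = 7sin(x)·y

Separating variables and integrating:
ln|y| = -7cos(x) + C

General solution: y = Ce^(-7cos(x))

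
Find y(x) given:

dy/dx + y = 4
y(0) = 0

General solution: y = 4 + Ce^(-x)
Applying y(0) = 0: C = 0 - 4 = -4
Particular solution: y = 4 - 4e^(-x)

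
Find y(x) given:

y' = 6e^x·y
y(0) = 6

General solution: y = Ce^(6e^x)
Applying IC y(0) = 6:
Particular solution: y = 6e^(6(e^x - 1))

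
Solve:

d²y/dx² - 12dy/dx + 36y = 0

Characteristic equation: r² - 12r + 36 = 0
Factored: (r - 6)² = 0
Repeated root: r = 6
General solution: y = (C₁ + C₂x)e^(6x)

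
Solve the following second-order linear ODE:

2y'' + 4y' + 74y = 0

Characteristic equation: 2r² + 4r + 74 = 0
Divide by 2: r² + 2r + 37 = 0
Roots: r = -1 ± 6i (complex conjugates)
General solution: y = e^(-x)(C₁cos(6x) + C₂sin(6x))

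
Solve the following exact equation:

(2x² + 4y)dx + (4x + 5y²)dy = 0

Verify exactness: ∂M/∂y = ∂N/∂x ✓
Find F(x,y) such that ∂F/∂x = M, ∂F/∂y = N
Solution: 2x³/3 + 4xy + 5y³/3 = C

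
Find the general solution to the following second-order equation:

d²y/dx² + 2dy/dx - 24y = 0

Characteristic equation: r² + 2r - 24 = 0
Roots: r = 4, -6 (distinct real)
General solution: y = C₁e^(4x) + C₂e^(-6x)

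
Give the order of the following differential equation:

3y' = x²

The order is 1 (highest derivative is of order 1).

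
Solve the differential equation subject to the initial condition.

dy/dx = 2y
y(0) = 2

General solution: y = Ce^(2x)
Applying IC y(0) = 2:
Particular solution: y = 2e^(2x)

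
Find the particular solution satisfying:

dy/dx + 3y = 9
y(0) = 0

General solution: y = 3 + Ce^(-3x)
Applying y(0) = 0: C = 0 - 3 = -3
Particular solution: y = 3 - 3e^(-3x)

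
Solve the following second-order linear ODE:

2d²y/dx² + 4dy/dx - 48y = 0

Characteristic equation: 2r² + 4r - 48 = 0
Divide by 2: r² + 2r - 24 = 0
Roots: r = 4, -6 (distinct real)
General solution: y = C₁e^(4x) + C₂e^(-6x)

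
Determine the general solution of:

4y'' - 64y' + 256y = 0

Characteristic equation: 4r² - 64r + 256 = 0
Divide by 4: r² - 16r + 64 = 0
Factored: (r - 8)² = 0
Repeated root: r = 8
General solution: y = (C₁ + C₂x)e^(8x)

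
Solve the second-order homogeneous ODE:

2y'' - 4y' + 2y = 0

Characteristic equation: 2r² - 4r + 2 = 0
Divide by 2: r² - 2r + 1 = 0
Factored: (r - 1)² = 0
Repeated root: r = 1
General solution: y = (C₁ + C₂x)e^x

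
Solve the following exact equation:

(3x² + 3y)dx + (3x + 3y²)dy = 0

Verify exactness: ∂M/∂y = ∂N/∂x ✓
Find F(x,y) such that ∂F/∂x = M, ∂F/∂y = N
Solution: x³ + 3xy + y³ = C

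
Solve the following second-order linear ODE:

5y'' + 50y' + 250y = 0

Characteristic equation: 5r² + 50r + 250 = 0
Divide by 5: r² + 10r + 50 = 0
Roots: r = -5 ± 5i (complex conjugates)
General solution: y = e^(-5x)(C₁cos(5x) + C₂sin(5x))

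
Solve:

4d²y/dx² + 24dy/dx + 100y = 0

Characteristic equation: 4r² + 24r + 100 = 0
Divide by 4: r² + 6r + 25 = 0
Roots: r = -3 ± 4i (complex conjugates)
General solution: y = e^(-3x)(C₁cos(4x) + C₂sin(4x))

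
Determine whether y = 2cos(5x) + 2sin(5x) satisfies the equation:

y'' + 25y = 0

Verification:
y'' = -50cos(5x) - 50sin(5x)
y'' + 25y = 0 ✓

Yes, it is a solution.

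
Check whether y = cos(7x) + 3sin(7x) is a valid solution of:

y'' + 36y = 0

Verification:
y'' = -49cos(7x) - 147sin(7x)
y'' + 36y ≠ 0 (frequency mismatch: got 49 instead of 36)

No, it is not a solution.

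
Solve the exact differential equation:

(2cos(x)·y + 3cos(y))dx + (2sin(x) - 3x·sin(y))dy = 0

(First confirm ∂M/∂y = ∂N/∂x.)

Verify exactness: ∂M/∂y = ∂N/∂x ✓
Find F(x,y) such that ∂F/∂x = M, ∂F/∂y = N
Solution: 2sin(x)·y + 3x·cos(y) = C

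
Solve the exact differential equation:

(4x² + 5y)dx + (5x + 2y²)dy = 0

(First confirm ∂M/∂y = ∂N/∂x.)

Verify exactness: ∂M/∂y = ∂N/∂x ✓
Find F(x,y) such that ∂F/∂x = M, ∂F/∂y = N
Solution: 4x³/3 + 5xy + 2y³/3 = C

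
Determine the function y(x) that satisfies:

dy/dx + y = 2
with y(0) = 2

General solution: y = 2 + Ce^(-x)
Applying y(0) = 2: C = 2 - 2 = 0
Particular solution: y = 2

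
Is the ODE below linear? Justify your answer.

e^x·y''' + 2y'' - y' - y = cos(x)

Yes. Linear (y and its derivatives appear to the first power only, no products of y terms)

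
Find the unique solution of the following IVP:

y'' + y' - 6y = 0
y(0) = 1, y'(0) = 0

General solution: y = C₁e^(2x) + C₂e^(-3x)
Applying ICs: C₁ = 3/5, C₂ = 2/5
Particular solution: y = (3/5)e^(2x) + (2/5)e^(-3x)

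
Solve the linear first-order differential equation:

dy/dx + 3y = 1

Using integrating factor method:

General solution: y = 1/3 + Ce^(-3x)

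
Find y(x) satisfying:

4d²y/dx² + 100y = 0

Characteristic equation: 4r² + 100 = 0
Divide by 4: r² + 25 = 0
Roots: r = ±5i (complex conjugates)
General solution: y = C₁cos(5x) + C₂sin(5x)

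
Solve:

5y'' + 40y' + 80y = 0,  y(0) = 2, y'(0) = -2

General solution: y = (C₁ + C₂x)e^(-4x)
Repeated root r = -4
Applying ICs: C₁ = 2, C₂ = 6
Particular solution: y = (2 + 6x)e^(-4x)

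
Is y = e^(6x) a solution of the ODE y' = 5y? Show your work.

Verification:
y = e^(6x)
y' = 6e^(6x)
But 5y = 5e^(6x)
y' ≠ 5y — the derivative does not match

No, it is not a solution.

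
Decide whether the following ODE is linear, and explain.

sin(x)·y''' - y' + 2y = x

Linear (y and its derivatives appear to the first power only, no products of y terms)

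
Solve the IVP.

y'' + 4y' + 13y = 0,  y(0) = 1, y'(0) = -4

General solution: y = e^(-2x)(C₁cos(3x) + C₂sin(3x))
Complex roots r = -2 ± 3i
Applying ICs: C₁ = 1, C₂ = -2/3
Particular solution: y = e^(-2x)(cos(3x) - (2/3)sin(3x))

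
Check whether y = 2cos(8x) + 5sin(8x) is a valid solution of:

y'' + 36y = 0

Verification:
y'' = -128cos(8x) - 320sin(8x)
y'' + 36y ≠ 0 (frequency mismatch: got 64 instead of 36)

No, it is not a solution.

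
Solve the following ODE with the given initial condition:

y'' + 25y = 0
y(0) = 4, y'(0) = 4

General solution: y = C₁cos(5x) + C₂sin(5x)
Complex roots r = ±5i
Applying ICs: C₁ = 4, C₂ = 4/5
Particular solution: y = 4cos(5x) + (4/5)sin(5x)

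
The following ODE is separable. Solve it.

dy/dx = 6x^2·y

Separating variables and integrating:
ln|y| = 2x^3 + C

General solution: y = Ce^(2x^3)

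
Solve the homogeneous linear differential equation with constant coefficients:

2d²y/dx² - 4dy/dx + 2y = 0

Characteristic equation: 2r² - 4r + 2 = 0
Divide by 2: r² - 2r + 1 = 0
Factored: (r - 1)² = 0
Repeated root: r = 1
General solution: y = (C₁ + C₂x)e^x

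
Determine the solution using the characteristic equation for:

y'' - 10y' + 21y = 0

Characteristic equation: r² - 10r + 21 = 0
Roots: r = 7, 3 (distinct real)
General solution: y = C₁e^(7x) + C₂e^(3x)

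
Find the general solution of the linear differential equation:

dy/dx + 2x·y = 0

Using integrating factor method:

General solution: y = Ce^(-x^2)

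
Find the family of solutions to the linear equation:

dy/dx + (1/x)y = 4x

Using integrating factor method:

General solution: y = (4/3)x^2 + C/x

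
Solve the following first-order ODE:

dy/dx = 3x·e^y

Separating variables and integrating:
-e^(-y) = 3x²/2 + C

General solution: y = -ln(C - 3x²/2)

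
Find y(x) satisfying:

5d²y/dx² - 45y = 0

Characteristic equation: 5r² - 45 = 0
Divide by 5: r² - 9 = 0
Roots: r = 3, -3 (distinct real)
General solution: y = C₁e^(3x) + C₂e^(-3x)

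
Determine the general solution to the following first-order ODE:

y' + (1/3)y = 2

Using integrating factor method:

General solution: y = 6 + Ce^(-x/3)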